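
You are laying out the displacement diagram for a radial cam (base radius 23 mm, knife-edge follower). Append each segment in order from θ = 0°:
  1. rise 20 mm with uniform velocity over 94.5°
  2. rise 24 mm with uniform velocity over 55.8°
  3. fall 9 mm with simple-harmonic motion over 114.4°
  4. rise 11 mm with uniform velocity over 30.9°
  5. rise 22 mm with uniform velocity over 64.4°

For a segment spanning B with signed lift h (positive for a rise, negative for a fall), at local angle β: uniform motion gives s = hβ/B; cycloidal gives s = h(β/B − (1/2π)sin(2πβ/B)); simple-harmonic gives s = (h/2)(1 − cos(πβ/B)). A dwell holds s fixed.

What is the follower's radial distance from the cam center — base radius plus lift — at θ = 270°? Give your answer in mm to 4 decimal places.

seg 1 [0°–94.5°] uniform, h=20: full span → s += 20 → s = 20.0000
seg 2 [94.5°–150.3°] uniform, h=24: full span → s += 24 → s = 44.0000
seg 3 [150.3°–264.7°] simple-harmonic, h=-9: full span → s += -9 → s = 35.0000
seg 4 [264.7°–295.6°] uniform, h=11: θ=270° here. β=5.3, B=30.9. 11·5.3/30.9 = 1.8867 → s = 36.8867
radial distance = base radius + s = 23 + 36.8867 = 59.8867

59.8867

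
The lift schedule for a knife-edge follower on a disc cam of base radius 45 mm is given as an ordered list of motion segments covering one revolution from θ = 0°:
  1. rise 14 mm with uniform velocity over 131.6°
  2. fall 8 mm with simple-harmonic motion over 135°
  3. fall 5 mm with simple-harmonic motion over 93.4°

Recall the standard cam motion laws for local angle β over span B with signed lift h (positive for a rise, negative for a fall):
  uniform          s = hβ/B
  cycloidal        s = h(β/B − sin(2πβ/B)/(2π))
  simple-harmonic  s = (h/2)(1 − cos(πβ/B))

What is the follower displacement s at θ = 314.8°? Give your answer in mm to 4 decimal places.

seg 1 [0°–131.6°] uniform, h=14: full span → s += 14 → s = 14.0000
seg 2 [131.6°–266.6°] simple-harmonic, h=-8: full span → s += -8 → s = 6.0000
seg 3 [266.6°–360°] simple-harmonic, h=-5: θ=314.8° here. β=48.2, B=93.4. -5/2·(1 − cos(π·0.5161)) = -2.6261 → s = 3.3739

3.3739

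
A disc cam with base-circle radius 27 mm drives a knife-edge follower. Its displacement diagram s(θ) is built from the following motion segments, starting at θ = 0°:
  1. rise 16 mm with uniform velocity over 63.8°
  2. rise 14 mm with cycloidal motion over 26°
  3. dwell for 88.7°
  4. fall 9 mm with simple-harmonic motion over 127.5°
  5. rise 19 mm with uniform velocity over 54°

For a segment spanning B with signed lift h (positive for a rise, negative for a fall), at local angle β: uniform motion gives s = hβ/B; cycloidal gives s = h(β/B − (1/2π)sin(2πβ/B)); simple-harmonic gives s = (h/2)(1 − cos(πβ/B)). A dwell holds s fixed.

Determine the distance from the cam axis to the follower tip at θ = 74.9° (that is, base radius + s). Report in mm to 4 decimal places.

seg 1 [0°–63.8°] uniform, h=16: full span → s += 16 → s = 16.0000
seg 2 [63.8°–89.8°] cycloidal, h=14: θ=74.9° here. β=11.1, B=26. 14·(0.4269 − sin(2π·0.4269)/(2π)) = 4.9894 → s = 20.9894
radial distance = base radius + s = 27 + 20.9894 = 47.9894

47.9894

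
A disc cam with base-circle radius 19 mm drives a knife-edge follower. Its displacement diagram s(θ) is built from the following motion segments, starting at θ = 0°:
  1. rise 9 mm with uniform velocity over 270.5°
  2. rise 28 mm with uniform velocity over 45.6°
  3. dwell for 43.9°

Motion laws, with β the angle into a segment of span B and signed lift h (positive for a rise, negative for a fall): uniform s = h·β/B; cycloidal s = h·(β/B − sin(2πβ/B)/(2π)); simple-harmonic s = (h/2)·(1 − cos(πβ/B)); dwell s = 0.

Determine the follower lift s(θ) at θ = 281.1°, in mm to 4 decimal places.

seg 1 [0°–270.5°] uniform, h=9: full span → s += 9 → s = 9.0000
seg 2 [270.5°–316.1°] uniform, h=28: θ=281.1° here. β=10.6, B=45.6. 28·10.6/45.6 = 6.5088 → s = 15.5088

15.5088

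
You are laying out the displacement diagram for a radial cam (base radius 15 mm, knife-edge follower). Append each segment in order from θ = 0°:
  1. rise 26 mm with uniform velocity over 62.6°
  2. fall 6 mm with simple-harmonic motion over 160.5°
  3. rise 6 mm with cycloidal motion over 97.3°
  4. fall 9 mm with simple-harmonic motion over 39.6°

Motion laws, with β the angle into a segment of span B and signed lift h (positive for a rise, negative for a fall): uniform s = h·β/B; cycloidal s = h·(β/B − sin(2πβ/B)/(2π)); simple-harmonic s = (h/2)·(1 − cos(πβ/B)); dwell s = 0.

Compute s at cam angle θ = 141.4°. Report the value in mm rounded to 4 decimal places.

seg 1 [0°–62.6°] uniform, h=26: full span → s += 26 → s = 26.0000
seg 2 [62.6°–223.1°] simple-harmonic, h=-6: θ=141.4° here. β=78.8, B=160.5. -6/2·(1 − cos(π·0.4910)) = -2.9149 → s = 23.0851

23.0851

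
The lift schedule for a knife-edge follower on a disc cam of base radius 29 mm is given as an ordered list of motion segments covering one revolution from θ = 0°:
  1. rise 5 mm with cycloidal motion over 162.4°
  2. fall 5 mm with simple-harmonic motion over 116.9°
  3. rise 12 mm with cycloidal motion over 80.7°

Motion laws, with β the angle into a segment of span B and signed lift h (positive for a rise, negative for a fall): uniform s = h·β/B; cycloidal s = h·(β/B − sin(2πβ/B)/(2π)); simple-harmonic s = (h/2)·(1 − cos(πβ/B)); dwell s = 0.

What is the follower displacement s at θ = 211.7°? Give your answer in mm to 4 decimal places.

seg 1 [0°–162.4°] cycloidal, h=5: full span → s += 5 → s = 5.0000
seg 2 [162.4°–279.3°] simple-harmonic, h=-5: θ=211.7° here. β=49.3, B=116.9. -5/2·(1 − cos(π·0.4217)) = -1.8914 → s = 3.1086

3.1086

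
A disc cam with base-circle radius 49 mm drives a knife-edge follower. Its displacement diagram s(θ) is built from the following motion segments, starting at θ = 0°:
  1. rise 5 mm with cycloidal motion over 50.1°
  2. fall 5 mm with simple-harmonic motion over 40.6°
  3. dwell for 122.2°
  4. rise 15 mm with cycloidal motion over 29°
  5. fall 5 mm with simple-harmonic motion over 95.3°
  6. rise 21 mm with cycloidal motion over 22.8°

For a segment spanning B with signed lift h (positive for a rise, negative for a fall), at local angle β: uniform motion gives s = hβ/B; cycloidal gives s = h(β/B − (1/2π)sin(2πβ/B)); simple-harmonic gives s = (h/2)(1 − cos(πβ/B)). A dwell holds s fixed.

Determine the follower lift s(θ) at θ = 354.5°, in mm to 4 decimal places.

seg 1 [0°–50.1°] cycloidal, h=5: full span → s += 5 → s = 5.0000
seg 2 [50.1°–90.7°] simple-harmonic, h=-5: full span → s += -5 → s = 0.0000
seg 3 [90.7°–212.9°] dwell: s stays 0.0000
seg 4 [212.9°–241.9°] cycloidal, h=15: full span → s += 15 → s = 15.0000
seg 5 [241.9°–337.2°] simple-harmonic, h=-5: full span → s += -5 → s = 10.0000
seg 6 [337.2°–360°] cycloidal, h=21: θ=354.5° here. β=17.3, B=22.8. 21·(0.7588 − sin(2π·0.7588)/(2π)) = 19.2714 → s = 29.2714

29.2714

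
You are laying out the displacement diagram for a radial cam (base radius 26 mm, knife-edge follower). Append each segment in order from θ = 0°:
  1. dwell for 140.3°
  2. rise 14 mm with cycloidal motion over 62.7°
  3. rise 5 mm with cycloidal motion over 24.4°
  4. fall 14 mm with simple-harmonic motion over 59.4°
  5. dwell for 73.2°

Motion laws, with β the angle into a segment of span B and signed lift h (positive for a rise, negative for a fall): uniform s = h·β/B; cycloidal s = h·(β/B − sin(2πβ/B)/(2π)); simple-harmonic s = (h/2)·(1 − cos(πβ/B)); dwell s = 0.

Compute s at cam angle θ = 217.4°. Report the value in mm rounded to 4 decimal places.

seg 1 [0°–140.3°] dwell: s stays 0.0000
seg 2 [140.3°–203°] cycloidal, h=14: full span → s += 14 → s = 14.0000
seg 3 [203°–227.4°] cycloidal, h=5: θ=217.4° here. β=14.4, B=24.4. 5·(0.5902 − sin(2π·0.5902)/(2π)) = 3.3779 → s = 17.3779

17.3779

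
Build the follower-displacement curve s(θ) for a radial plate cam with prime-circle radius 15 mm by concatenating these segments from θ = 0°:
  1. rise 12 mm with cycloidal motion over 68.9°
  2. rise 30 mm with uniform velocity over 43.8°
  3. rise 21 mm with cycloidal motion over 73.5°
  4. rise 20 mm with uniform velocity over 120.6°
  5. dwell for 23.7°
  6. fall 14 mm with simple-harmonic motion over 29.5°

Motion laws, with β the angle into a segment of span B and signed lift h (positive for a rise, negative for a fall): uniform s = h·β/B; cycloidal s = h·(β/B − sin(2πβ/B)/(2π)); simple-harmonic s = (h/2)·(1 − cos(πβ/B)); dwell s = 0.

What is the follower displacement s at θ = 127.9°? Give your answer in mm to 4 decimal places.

seg 1 [0°–68.9°] cycloidal, h=12: full span → s += 12 → s = 12.0000
seg 2 [68.9°–112.7°] uniform, h=30: full span → s += 30 → s = 42.0000
seg 3 [112.7°–186.2°] cycloidal, h=21: θ=127.9° here. β=15.2, B=73.5. 21·(0.2068 − sin(2π·0.2068)/(2π)) = 1.1230 → s = 43.1230

43.1230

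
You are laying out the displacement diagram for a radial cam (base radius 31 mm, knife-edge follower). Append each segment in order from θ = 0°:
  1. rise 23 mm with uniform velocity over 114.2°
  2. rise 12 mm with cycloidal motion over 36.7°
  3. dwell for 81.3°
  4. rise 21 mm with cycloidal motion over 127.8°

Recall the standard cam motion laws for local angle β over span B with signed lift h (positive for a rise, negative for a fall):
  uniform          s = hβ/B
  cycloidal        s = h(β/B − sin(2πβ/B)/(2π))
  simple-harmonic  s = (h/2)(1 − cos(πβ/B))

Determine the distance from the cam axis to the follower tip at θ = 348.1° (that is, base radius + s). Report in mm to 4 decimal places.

seg 1 [0°–114.2°] uniform, h=23: full span → s += 23 → s = 23.0000
seg 2 [114.2°–150.9°] cycloidal, h=12: full span → s += 12 → s = 35.0000
seg 3 [150.9°–232.2°] dwell: s stays 35.0000
seg 4 [232.2°–360°] cycloidal, h=21: θ=348.1° here. β=115.9, B=127.8. 21·(0.9069 − sin(2π·0.9069)/(2π)) = 20.8903 → s = 55.8903
radial distance = base radius + s = 31 + 55.8903 = 86.8903

86.8903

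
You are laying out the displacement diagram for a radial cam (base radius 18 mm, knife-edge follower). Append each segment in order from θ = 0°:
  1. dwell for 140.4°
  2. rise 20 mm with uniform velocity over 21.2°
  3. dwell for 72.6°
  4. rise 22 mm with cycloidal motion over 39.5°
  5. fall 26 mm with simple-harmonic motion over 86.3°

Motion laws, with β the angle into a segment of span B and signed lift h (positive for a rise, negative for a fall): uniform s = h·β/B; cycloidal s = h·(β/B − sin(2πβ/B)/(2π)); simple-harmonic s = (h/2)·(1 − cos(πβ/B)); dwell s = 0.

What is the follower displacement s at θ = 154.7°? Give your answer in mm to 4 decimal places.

seg 1 [0°–140.4°] dwell: s stays 0.0000
seg 2 [140.4°–161.6°] uniform, h=20: θ=154.7° here. β=14.3, B=21.2. 20·14.3/21.2 = 13.4906 → s = 13.4906

13.4906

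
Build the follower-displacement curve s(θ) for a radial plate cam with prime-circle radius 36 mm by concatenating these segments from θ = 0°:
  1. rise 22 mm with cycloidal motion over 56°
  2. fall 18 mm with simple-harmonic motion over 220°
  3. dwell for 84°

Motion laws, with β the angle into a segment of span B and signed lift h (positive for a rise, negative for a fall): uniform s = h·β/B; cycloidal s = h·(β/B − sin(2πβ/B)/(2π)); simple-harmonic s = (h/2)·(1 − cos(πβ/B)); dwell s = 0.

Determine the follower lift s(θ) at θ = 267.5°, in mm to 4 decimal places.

seg 1 [0°–56°] cycloidal, h=22: full span → s += 22 → s = 22.0000
seg 2 [56°–276°] simple-harmonic, h=-18: θ=267.5° here. β=211.5, B=220. -18/2·(1 − cos(π·0.9614)) = -17.9338 → s = 4.0662

4.0662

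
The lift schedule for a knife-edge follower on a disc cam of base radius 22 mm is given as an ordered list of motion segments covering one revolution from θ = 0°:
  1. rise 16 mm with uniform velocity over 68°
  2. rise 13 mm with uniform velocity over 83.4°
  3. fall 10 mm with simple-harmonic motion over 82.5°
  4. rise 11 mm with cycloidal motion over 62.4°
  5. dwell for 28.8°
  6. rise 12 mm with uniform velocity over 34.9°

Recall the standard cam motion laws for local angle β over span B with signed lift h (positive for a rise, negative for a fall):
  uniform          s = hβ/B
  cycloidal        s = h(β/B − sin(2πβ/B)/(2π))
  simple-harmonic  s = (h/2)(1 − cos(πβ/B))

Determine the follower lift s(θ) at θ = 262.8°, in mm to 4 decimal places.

seg 1 [0°–68°] uniform, h=16: full span → s += 16 → s = 16.0000
seg 2 [68°–151.4°] uniform, h=13: full span → s += 13 → s = 29.0000
seg 3 [151.4°–233.9°] simple-harmonic, h=-10: full span → s += -10 → s = 19.0000
seg 4 [233.9°–296.3°] cycloidal, h=11: θ=262.8° here. β=28.9, B=62.4. 11·(0.4631 − sin(2π·0.4631)/(2π)) = 4.6927 → s = 23.6927

23.6927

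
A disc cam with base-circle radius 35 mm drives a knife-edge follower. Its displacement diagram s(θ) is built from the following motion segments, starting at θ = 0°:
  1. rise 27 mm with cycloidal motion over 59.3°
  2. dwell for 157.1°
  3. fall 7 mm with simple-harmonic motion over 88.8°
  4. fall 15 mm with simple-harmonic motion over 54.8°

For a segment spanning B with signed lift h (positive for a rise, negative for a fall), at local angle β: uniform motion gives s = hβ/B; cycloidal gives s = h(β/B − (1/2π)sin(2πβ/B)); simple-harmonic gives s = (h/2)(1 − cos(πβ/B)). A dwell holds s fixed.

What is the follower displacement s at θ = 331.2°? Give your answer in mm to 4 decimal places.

seg 1 [0°–59.3°] cycloidal, h=27: full span → s += 27 → s = 27.0000
seg 2 [59.3°–216.4°] dwell: s stays 27.0000
seg 3 [216.4°–305.2°] simple-harmonic, h=-7: full span → s += -7 → s = 20.0000
seg 4 [305.2°–360°] simple-harmonic, h=-15: θ=331.2° here. β=26, B=54.8. -15/2·(1 − cos(π·0.4745)) = -6.8987 → s = 13.1013

13.1013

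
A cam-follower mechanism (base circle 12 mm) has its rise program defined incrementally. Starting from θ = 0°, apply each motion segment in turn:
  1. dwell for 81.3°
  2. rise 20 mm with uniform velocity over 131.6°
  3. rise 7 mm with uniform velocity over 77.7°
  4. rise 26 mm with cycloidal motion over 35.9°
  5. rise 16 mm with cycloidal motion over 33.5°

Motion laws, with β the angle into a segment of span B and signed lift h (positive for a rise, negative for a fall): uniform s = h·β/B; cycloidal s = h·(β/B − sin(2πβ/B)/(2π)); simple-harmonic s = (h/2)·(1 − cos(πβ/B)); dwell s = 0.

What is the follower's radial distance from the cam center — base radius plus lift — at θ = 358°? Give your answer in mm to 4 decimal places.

seg 1 [0°–81.3°] dwell: s stays 0.0000
seg 2 [81.3°–212.9°] uniform, h=20: full span → s += 20 → s = 20.0000
seg 3 [212.9°–290.6°] uniform, h=7: full span → s += 7 → s = 27.0000
seg 4 [290.6°–326.5°] cycloidal, h=26: full span → s += 26 → s = 53.0000
seg 5 [326.5°–360°] cycloidal, h=16: θ=358° here. β=31.5, B=33.5. 16·(0.9403 − sin(2π·0.9403)/(2π)) = 15.9778 → s = 68.9778
radial distance = base radius + s = 12 + 68.9778 = 80.9778

80.9778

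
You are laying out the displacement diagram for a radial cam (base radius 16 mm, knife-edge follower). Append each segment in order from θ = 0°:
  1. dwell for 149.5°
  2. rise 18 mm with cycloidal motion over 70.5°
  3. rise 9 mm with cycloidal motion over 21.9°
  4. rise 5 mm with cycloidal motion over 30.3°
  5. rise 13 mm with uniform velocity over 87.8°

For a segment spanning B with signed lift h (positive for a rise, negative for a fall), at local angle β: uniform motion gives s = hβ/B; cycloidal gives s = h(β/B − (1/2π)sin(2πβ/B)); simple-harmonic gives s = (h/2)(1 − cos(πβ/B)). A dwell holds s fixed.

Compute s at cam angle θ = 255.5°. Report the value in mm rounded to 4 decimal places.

seg 1 [0°–149.5°] dwell: s stays 0.0000
seg 2 [149.5°–220°] cycloidal, h=18: full span → s += 18 → s = 18.0000
seg 3 [220°–241.9°] cycloidal, h=9: full span → s += 9 → s = 27.0000
seg 4 [241.9°–272.2°] cycloidal, h=5: θ=255.5° here. β=13.6, B=30.3. 5·(0.4488 − sin(2π·0.4488)/(2π)) = 1.9928 → s = 28.9928

28.9928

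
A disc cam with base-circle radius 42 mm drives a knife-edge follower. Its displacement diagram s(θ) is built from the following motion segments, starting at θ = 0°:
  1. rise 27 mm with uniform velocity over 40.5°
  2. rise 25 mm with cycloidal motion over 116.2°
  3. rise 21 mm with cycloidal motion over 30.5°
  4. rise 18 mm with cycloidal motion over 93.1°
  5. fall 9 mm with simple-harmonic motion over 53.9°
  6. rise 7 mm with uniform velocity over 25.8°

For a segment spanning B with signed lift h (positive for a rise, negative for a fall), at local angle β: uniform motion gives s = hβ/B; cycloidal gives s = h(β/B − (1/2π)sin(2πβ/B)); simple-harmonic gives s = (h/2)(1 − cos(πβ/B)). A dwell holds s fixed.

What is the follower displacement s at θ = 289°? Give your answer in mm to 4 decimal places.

seg 1 [0°–40.5°] uniform, h=27: full span → s += 27 → s = 27.0000
seg 2 [40.5°–156.7°] cycloidal, h=25: full span → s += 25 → s = 52.0000
seg 3 [156.7°–187.2°] cycloidal, h=21: full span → s += 21 → s = 73.0000
seg 4 [187.2°–280.3°] cycloidal, h=18: full span → s += 18 → s = 91.0000
seg 5 [280.3°–334.2°] simple-harmonic, h=-9: θ=289° here. β=8.7, B=53.9. -9/2·(1 − cos(π·0.1614)) = -0.5663 → s = 90.4337

90.4337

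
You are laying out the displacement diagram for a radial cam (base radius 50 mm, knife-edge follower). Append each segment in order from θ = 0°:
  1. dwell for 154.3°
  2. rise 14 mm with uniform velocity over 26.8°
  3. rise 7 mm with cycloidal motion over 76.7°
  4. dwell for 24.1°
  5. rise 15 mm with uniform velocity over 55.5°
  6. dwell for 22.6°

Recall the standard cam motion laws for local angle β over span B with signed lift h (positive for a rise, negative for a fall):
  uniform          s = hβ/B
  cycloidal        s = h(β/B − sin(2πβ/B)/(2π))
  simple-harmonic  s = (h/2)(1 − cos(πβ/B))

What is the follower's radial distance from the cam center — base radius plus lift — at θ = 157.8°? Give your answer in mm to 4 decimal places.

seg 1 [0°–154.3°] dwell: s stays 0.0000
seg 2 [154.3°–181.1°] uniform, h=14: θ=157.8° here. β=3.5, B=26.8. 14·3.5/26.8 = 1.8284 → s = 1.8284
radial distance = base radius + s = 50 + 1.8284 = 51.8284

51.8284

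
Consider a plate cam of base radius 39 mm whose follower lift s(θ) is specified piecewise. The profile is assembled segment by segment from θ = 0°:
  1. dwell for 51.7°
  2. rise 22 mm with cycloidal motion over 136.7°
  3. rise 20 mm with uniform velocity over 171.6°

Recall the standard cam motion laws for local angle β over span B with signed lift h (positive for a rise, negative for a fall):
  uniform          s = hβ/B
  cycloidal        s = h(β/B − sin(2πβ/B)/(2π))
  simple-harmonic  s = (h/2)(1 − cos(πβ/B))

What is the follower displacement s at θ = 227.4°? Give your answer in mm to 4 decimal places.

seg 1 [0°–51.7°] dwell: s stays 0.0000
seg 2 [51.7°–188.4°] cycloidal, h=22: full span → s += 22 → s = 22.0000
seg 3 [188.4°–360°] uniform, h=20: θ=227.4° here. β=39, B=171.6. 20·39/171.6 = 4.5455 → s = 26.5455

26.5455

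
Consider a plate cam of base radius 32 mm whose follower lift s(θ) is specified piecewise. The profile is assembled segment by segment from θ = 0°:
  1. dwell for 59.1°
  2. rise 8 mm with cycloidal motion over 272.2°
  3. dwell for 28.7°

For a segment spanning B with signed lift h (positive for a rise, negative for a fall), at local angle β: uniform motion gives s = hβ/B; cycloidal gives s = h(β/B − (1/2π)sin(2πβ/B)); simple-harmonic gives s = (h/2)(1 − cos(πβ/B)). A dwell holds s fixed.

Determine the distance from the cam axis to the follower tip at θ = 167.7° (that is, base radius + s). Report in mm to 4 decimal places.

seg 1 [0°–59.1°] dwell: s stays 0.0000
seg 2 [59.1°–331.3°] cycloidal, h=8: θ=167.7° here. β=108.6, B=272.2. 8·(0.3990 − sin(2π·0.3990)/(2π)) = 2.4367 → s = 2.4367
radial distance = base radius + s = 32 + 2.4367 = 34.4367

34.4367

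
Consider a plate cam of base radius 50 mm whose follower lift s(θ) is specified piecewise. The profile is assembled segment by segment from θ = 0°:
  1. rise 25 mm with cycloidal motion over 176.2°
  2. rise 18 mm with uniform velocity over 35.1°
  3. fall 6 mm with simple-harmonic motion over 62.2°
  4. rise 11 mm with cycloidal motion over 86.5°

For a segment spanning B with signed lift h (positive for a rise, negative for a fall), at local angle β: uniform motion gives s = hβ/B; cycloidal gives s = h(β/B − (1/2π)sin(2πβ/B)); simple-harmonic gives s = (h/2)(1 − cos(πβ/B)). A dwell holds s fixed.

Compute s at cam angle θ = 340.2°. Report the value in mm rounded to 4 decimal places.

seg 1 [0°–176.2°] cycloidal, h=25: full span → s += 25 → s = 25.0000
seg 2 [176.2°–211.3°] uniform, h=18: full span → s += 18 → s = 43.0000
seg 3 [211.3°–273.5°] simple-harmonic, h=-6: full span → s += -6 → s = 37.0000
seg 4 [273.5°–360°] cycloidal, h=11: θ=340.2° here. β=66.7, B=86.5. 11·(0.7711 − sin(2π·0.7711)/(2π)) = 10.2174 → s = 47.2174

47.2174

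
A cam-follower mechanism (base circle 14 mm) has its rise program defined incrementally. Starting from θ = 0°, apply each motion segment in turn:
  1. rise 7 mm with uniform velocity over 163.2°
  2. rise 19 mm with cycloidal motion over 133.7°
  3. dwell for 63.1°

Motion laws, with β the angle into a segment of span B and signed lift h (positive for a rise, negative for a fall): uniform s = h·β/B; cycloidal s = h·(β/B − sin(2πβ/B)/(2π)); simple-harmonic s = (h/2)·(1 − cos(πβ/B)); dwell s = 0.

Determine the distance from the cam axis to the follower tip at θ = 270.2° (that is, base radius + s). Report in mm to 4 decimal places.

seg 1 [0°–163.2°] uniform, h=7: full span → s += 7 → s = 7.0000
seg 2 [163.2°–296.9°] cycloidal, h=19: θ=270.2° here. β=107, B=133.7. 19·(0.8003 − sin(2π·0.8003)/(2π)) = 18.0799 → s = 25.0799
radial distance = base radius + s = 14 + 25.0799 = 39.0799

39.0799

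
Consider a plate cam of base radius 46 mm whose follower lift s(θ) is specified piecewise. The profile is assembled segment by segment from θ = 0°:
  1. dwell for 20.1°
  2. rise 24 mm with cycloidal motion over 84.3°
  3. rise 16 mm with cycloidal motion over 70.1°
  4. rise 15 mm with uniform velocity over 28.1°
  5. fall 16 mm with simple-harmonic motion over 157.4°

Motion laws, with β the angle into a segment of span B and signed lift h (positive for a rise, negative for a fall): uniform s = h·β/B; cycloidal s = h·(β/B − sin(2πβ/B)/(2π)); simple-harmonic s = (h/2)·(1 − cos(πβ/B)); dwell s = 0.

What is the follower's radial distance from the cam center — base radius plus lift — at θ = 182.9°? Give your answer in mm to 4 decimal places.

seg 1 [0°–20.1°] dwell: s stays 0.0000
seg 2 [20.1°–104.4°] cycloidal, h=24: full span → s += 24 → s = 24.0000
seg 3 [104.4°–174.5°] cycloidal, h=16: full span → s += 16 → s = 40.0000
seg 4 [174.5°–202.6°] uniform, h=15: θ=182.9° here. β=8.4, B=28.1. 15·8.4/28.1 = 4.4840 → s = 44.4840
radial distance = base radius + s = 46 + 44.4840 = 90.4840

90.4840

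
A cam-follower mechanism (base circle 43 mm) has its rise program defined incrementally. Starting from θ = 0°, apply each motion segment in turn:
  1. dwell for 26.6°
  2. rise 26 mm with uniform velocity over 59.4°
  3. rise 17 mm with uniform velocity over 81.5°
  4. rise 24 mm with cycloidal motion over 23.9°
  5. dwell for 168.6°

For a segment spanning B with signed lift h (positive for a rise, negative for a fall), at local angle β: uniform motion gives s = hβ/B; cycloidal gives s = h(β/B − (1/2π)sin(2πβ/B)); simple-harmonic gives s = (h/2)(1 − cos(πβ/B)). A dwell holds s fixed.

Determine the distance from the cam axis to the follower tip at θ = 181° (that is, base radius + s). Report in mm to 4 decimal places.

seg 1 [0°–26.6°] dwell: s stays 0.0000
seg 2 [26.6°–86°] uniform, h=26: full span → s += 26 → s = 26.0000
seg 3 [86°–167.5°] uniform, h=17: full span → s += 17 → s = 43.0000
seg 4 [167.5°–191.4°] cycloidal, h=24: θ=181° here. β=13.5, B=23.9. 24·(0.5649 − sin(2π·0.5649)/(2π)) = 15.0703 → s = 58.0703
radial distance = base radius + s = 43 + 58.0703 = 101.0703

101.0703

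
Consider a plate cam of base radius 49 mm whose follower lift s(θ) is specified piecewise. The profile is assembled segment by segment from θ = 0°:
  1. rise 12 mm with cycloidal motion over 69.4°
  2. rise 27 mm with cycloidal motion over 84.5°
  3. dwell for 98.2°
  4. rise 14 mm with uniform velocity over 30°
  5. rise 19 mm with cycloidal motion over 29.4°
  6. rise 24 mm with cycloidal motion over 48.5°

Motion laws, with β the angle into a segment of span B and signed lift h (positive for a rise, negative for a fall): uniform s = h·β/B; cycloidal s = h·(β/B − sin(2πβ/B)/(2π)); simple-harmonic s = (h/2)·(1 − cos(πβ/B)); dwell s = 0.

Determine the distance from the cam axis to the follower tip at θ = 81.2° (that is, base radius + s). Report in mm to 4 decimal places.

seg 1 [0°–69.4°] cycloidal, h=12: full span → s += 12 → s = 12.0000
seg 2 [69.4°–153.9°] cycloidal, h=27: θ=81.2° here. β=11.8, B=84.5. 27·(0.1396 − sin(2π·0.1396)/(2π)) = 0.4655 → s = 12.4655
radial distance = base radius + s = 49 + 12.4655 = 61.4655

61.4655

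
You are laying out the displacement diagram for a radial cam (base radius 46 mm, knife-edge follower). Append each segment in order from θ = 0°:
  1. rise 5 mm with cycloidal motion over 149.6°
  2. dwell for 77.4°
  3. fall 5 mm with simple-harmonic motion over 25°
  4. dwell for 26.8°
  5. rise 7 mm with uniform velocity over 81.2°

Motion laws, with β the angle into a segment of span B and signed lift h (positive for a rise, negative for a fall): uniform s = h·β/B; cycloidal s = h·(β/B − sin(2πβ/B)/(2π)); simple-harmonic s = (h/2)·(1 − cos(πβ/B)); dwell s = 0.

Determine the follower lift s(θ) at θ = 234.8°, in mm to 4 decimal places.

seg 1 [0°–149.6°] cycloidal, h=5: full span → s += 5 → s = 5.0000
seg 2 [149.6°–227°] dwell: s stays 5.0000
seg 3 [227°–252°] simple-harmonic, h=-5: θ=234.8° here. β=7.8, B=25. -5/2·(1 − cos(π·0.3120)) = -1.1078 → s = 3.8922

3.8922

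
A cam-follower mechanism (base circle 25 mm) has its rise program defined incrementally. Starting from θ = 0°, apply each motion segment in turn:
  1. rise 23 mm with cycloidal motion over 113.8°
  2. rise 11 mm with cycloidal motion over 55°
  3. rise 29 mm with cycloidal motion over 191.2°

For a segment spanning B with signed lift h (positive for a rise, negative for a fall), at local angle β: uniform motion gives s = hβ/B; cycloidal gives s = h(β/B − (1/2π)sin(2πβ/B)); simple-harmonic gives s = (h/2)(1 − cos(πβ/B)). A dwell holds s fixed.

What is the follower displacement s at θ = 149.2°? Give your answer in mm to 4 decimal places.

seg 1 [0°–113.8°] cycloidal, h=23: full span → s += 23 → s = 23.0000
seg 2 [113.8°–168.8°] cycloidal, h=11: θ=149.2° here. β=35.4, B=55. 11·(0.6436 − sin(2π·0.6436)/(2π)) = 8.4541 → s = 31.4541

31.4541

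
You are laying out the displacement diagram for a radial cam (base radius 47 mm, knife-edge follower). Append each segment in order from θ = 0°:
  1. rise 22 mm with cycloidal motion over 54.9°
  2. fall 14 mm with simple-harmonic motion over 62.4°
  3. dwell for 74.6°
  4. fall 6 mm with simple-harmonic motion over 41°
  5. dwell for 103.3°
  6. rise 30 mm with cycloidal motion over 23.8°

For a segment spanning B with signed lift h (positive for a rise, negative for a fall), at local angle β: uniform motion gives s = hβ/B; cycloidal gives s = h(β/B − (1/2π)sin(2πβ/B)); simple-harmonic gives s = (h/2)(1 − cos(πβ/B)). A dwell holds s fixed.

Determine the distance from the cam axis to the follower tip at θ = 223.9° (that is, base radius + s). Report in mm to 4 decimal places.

seg 1 [0°–54.9°] cycloidal, h=22: full span → s += 22 → s = 22.0000
seg 2 [54.9°–117.3°] simple-harmonic, h=-14: full span → s += -14 → s = 8.0000
seg 3 [117.3°–191.9°] dwell: s stays 8.0000
seg 4 [191.9°–232.9°] simple-harmonic, h=-6: θ=223.9° here. β=32, B=41. -6/2·(1 − cos(π·0.7805)) = -5.3145 → s = 2.6855
radial distance = base radius + s = 47 + 2.6855 = 49.6855

49.6855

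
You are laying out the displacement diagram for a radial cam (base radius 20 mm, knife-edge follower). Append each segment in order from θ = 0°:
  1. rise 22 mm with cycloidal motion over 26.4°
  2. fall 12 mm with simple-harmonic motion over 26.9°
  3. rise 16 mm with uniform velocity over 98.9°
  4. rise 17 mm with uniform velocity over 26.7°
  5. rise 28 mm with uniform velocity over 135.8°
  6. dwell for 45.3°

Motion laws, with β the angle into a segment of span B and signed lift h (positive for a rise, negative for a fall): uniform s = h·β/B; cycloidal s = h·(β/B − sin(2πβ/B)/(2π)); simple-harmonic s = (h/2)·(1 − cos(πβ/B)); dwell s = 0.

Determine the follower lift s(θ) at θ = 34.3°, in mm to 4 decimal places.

seg 1 [0°–26.4°] cycloidal, h=22: full span → s += 22 → s = 22.0000
seg 2 [26.4°–53.3°] simple-harmonic, h=-12: θ=34.3° here. β=7.9, B=26.9. -12/2·(1 − cos(π·0.2937)) = -2.3776 → s = 19.6224

19.6224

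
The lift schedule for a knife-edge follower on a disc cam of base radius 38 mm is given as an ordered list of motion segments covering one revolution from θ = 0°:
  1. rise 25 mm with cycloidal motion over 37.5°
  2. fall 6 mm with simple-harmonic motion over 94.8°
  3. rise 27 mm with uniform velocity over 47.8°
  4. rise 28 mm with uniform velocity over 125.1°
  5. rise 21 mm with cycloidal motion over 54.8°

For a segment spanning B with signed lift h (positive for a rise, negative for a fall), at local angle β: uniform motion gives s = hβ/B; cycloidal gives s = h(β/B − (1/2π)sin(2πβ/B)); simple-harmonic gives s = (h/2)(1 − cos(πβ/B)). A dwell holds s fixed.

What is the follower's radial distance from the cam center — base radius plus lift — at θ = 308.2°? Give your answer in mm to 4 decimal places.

seg 1 [0°–37.5°] cycloidal, h=25: full span → s += 25 → s = 25.0000
seg 2 [37.5°–132.3°] simple-harmonic, h=-6: full span → s += -6 → s = 19.0000
seg 3 [132.3°–180.1°] uniform, h=27: full span → s += 27 → s = 46.0000
seg 4 [180.1°–305.2°] uniform, h=28: full span → s += 28 → s = 74.0000
seg 5 [305.2°–360°] cycloidal, h=21: θ=308.2° here. β=3, B=54.8. 21·(0.0547 − sin(2π·0.0547)/(2π)) = 0.0225 → s = 74.0225
radial distance = base radius + s = 38 + 74.0225 = 112.0225

112.0225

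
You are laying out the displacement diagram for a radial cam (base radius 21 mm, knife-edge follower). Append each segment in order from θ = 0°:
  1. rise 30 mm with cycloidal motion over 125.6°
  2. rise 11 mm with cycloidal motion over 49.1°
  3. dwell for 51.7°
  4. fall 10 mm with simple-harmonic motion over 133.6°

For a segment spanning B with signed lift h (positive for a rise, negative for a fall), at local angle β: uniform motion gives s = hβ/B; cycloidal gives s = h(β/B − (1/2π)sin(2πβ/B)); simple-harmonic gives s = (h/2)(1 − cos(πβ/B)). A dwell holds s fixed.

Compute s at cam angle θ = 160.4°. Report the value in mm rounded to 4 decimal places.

seg 1 [0°–125.6°] cycloidal, h=30: full span → s += 30 → s = 30.0000
seg 2 [125.6°–174.7°] cycloidal, h=11: θ=160.4° here. β=34.8, B=49.1. 11·(0.7088 − sin(2π·0.7088)/(2π)) = 9.4886 → s = 39.4886

39.4886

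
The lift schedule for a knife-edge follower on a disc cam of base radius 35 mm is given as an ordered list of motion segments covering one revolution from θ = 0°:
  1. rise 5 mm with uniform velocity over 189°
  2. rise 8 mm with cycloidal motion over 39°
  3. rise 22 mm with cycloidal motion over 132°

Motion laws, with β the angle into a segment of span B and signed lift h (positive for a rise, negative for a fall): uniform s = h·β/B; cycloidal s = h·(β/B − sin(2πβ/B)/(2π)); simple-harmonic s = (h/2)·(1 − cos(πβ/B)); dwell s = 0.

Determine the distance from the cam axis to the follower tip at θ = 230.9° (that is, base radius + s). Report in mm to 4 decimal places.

seg 1 [0°–189°] uniform, h=5: full span → s += 5 → s = 5.0000
seg 2 [189°–228°] cycloidal, h=8: full span → s += 8 → s = 13.0000
seg 3 [228°–360°] cycloidal, h=22: θ=230.9° here. β=2.9, B=132. 22·(0.0220 − sin(2π·0.0220)/(2π)) = 0.0015 → s = 13.0015
radial distance = base radius + s = 35 + 13.0015 = 48.0015

48.0015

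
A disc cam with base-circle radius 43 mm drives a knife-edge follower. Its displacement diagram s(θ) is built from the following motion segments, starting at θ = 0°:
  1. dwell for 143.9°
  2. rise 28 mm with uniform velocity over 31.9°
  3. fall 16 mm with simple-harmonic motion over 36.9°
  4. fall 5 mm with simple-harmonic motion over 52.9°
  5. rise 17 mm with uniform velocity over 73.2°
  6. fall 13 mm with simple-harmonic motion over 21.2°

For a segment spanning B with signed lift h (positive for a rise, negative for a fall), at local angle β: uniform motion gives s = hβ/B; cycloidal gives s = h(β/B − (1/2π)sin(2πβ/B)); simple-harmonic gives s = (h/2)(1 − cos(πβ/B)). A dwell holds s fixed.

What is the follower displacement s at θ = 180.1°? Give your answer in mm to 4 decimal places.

seg 1 [0°–143.9°] dwell: s stays 0.0000
seg 2 [143.9°–175.8°] uniform, h=28: full span → s += 28 → s = 28.0000
seg 3 [175.8°–212.7°] simple-harmonic, h=-16: θ=180.1° here. β=4.3, B=36.9. -16/2·(1 − cos(π·0.1165)) = -0.5301 → s = 27.4699

27.4699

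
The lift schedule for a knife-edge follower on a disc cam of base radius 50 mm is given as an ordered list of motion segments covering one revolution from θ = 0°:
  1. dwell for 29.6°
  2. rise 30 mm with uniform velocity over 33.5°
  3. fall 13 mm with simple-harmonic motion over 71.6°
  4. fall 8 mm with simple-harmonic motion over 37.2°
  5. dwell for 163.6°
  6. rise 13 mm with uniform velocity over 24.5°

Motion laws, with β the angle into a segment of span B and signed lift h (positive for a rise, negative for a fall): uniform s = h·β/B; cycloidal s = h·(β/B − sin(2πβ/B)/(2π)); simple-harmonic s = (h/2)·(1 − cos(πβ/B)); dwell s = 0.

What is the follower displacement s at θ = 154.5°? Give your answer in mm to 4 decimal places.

seg 1 [0°–29.6°] dwell: s stays 0.0000
seg 2 [29.6°–63.1°] uniform, h=30: full span → s += 30 → s = 30.0000
seg 3 [63.1°–134.7°] simple-harmonic, h=-13: full span → s += -13 → s = 17.0000
seg 4 [134.7°–171.9°] simple-harmonic, h=-8: θ=154.5° here. β=19.8, B=37.2. -8/2·(1 − cos(π·0.5323)) = -4.4047 → s = 12.5953

12.5953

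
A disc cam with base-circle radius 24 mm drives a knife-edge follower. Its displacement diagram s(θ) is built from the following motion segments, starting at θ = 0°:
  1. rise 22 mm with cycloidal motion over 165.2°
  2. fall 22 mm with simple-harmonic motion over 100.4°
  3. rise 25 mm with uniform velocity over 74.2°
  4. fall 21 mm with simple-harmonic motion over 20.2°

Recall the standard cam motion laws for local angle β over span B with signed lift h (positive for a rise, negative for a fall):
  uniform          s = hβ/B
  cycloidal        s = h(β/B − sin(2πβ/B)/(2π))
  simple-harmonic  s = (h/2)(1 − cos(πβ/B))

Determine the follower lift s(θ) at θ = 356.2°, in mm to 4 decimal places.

seg 1 [0°–165.2°] cycloidal, h=22: full span → s += 22 → s = 22.0000
seg 2 [165.2°–265.6°] simple-harmonic, h=-22: full span → s += -22 → s = 0.0000
seg 3 [265.6°–339.8°] uniform, h=25: full span → s += 25 → s = 25.0000
seg 4 [339.8°–360°] simple-harmonic, h=-21: θ=356.2° here. β=16.4, B=20.2. -21/2·(1 − cos(π·0.8119)) = -19.2191 → s = 5.7809

5.7809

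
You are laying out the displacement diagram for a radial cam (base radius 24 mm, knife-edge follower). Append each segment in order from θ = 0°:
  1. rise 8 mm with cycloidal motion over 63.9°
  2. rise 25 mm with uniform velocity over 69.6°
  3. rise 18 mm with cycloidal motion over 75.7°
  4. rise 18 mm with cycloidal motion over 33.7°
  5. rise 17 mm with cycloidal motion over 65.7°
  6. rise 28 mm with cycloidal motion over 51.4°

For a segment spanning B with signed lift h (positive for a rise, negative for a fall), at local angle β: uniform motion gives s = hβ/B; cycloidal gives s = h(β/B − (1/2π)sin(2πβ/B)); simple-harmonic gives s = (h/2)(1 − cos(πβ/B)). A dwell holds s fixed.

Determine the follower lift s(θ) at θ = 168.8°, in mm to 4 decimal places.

seg 1 [0°–63.9°] cycloidal, h=8: full span → s += 8 → s = 8.0000
seg 2 [63.9°–133.5°] uniform, h=25: full span → s += 25 → s = 33.0000
seg 3 [133.5°–209.2°] cycloidal, h=18: θ=168.8° here. β=35.3, B=75.7. 18·(0.4663 − sin(2π·0.4663)/(2π)) = 7.7918 → s = 40.7918

40.7918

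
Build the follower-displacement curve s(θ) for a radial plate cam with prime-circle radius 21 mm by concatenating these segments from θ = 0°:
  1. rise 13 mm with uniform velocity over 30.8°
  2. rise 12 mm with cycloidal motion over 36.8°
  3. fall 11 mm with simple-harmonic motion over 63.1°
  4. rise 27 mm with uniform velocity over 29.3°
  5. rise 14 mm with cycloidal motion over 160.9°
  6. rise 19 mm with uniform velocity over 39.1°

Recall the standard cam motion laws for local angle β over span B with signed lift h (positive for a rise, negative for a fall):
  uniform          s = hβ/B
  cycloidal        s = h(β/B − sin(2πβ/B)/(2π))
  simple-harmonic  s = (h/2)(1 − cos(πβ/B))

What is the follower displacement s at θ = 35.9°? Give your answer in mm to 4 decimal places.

seg 1 [0°–30.8°] uniform, h=13: full span → s += 13 → s = 13.0000
seg 2 [30.8°–67.6°] cycloidal, h=12: θ=35.9° here. β=5.1, B=36.8. 12·(0.1386 − sin(2π·0.1386)/(2π)) = 0.2023 → s = 13.2023

13.2023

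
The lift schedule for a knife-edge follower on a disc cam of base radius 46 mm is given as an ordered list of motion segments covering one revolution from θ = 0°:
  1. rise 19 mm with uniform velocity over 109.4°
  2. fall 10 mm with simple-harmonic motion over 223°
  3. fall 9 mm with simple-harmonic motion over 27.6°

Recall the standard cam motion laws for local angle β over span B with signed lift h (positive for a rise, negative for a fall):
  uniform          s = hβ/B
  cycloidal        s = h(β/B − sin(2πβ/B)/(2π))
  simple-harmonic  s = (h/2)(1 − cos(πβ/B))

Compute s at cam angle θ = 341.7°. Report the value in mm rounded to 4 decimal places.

seg 1 [0°–109.4°] uniform, h=19: full span → s += 19 → s = 19.0000
seg 2 [109.4°–332.4°] simple-harmonic, h=-10: full span → s += -10 → s = 9.0000
seg 3 [332.4°–360°] simple-harmonic, h=-9: θ=341.7° here. β=9.3, B=27.6. -9/2·(1 − cos(π·0.3370)) = -2.2945 → s = 6.7055

6.7055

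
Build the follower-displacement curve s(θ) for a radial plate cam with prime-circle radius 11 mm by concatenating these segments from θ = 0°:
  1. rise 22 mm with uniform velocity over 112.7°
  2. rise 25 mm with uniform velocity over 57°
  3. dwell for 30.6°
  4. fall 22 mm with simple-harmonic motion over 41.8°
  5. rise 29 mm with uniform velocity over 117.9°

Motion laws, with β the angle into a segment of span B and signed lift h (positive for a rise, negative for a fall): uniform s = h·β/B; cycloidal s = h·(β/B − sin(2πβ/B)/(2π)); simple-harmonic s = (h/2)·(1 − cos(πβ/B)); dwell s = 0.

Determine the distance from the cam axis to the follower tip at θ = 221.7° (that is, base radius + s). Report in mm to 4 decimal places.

seg 1 [0°–112.7°] uniform, h=22: full span → s += 22 → s = 22.0000
seg 2 [112.7°–169.7°] uniform, h=25: full span → s += 25 → s = 47.0000
seg 3 [169.7°–200.3°] dwell: s stays 47.0000
seg 4 [200.3°–242.1°] simple-harmonic, h=-22: θ=221.7° here. β=21.4, B=41.8. -22/2·(1 − cos(π·0.5120)) = -11.4133 → s = 35.5867
radial distance = base radius + s = 11 + 35.5867 = 46.5867

46.5867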